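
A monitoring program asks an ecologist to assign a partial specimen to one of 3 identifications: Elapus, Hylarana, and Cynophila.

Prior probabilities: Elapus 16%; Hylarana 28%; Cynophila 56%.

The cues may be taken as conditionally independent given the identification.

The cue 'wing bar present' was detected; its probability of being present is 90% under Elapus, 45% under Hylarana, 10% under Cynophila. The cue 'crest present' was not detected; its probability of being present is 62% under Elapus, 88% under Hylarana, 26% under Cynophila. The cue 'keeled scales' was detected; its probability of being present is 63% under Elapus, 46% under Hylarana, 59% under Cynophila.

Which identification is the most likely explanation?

Elapus

By Bayes' rule with conditional independence, the unnormalized weight for each hypothesis is prior × ∏ likelihoods (using 1 − P(present | H) for each absent cue):
  Elapus: 0.16 × 0.90 × (1 − 0.62) × 0.63 = 0.034474
  Hylarana: 0.28 × 0.45 × (1 − 0.88) × 0.46 = 0.0069552
  Cynophila: 0.56 × 0.10 × (1 − 0.26) × 0.59 = 0.02445
Normalizing constant Z = 0.034474 + 0.0069552 + 0.02445 = 0.065878.
P(Elapus | evidence) ≈ 0.034474 / 0.065878 ≈ 0.523
P(Hylarana | evidence) ≈ 0.0069552 / 0.065878 ≈ 0.106
P(Cynophila | evidence) ≈ 0.02445 / 0.065878 ≈ 0.371
The largest is 0.523, so Elapus is most probable.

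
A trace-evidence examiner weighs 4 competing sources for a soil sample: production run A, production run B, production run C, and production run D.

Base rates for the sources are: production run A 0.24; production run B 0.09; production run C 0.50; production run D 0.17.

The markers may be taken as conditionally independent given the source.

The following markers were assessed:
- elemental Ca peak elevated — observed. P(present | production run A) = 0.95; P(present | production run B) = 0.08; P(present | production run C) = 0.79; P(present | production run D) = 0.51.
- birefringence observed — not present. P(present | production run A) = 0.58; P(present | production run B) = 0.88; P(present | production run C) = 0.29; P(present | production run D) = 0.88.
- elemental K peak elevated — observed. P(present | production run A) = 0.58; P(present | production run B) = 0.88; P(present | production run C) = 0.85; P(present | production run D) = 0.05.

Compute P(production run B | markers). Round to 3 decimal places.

For each hypothesis, the unnormalized posterior weight is prior × product of the marker likelihoods (using 1 − P(present | H) for each absent marker):
  production run A: 0.24 × 0.95 × (1 − 0.58) × 0.58 = 0.055541
  production run B: 0.09 × 0.08 × (1 − 0.88) × 0.88 = 0.00076032
  production run C: 0.50 × 0.79 × (1 − 0.29) × 0.85 = 0.23838
  production run D: 0.17 × 0.51 × (1 − 0.88) × 0.05 = 0.0005202
Marginal likelihood of the evidence = 0.2952.
P(production run B | evidence) = 0.00076032 / 0.2952 ≈ 0.003.

0.003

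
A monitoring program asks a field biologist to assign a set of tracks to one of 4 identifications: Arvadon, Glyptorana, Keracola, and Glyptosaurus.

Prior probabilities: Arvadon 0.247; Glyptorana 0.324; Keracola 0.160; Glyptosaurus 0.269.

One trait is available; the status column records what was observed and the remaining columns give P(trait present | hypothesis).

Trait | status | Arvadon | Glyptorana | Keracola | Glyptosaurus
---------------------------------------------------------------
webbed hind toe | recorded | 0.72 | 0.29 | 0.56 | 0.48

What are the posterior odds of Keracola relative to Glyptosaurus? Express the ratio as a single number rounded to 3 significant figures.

The normalizing constant cancels in an odds ratio, so compute prior × likelihood for the two hypotheses only:
  Keracola: 0.160 × 0.56 = 0.0896
  Glyptosaurus: 0.269 × 0.48 = 0.12912
Posterior odds = 0.0896 / 0.12912 ≈ 0.694.

0.694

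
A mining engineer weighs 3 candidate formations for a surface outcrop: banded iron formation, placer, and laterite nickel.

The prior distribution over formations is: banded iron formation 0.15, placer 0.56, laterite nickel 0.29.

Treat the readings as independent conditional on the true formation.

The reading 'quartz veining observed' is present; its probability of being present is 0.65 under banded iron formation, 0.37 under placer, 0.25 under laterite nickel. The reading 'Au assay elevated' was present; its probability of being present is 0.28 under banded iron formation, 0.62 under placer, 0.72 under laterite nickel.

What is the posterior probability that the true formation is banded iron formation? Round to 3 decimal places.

0.131

Multiply each prior by the joint likelihood of the reading pattern:
  banded iron formation: 0.15 × 0.65 × 0.28 = 0.0273
  placer: 0.56 × 0.37 × 0.62 = 0.12846
  laterite nickel: 0.29 × 0.25 × 0.72 = 0.0522
Marginal likelihood of the evidence = 0.20796.
P(banded iron formation | evidence) = 0.0273 / 0.20796 ≈ 0.131.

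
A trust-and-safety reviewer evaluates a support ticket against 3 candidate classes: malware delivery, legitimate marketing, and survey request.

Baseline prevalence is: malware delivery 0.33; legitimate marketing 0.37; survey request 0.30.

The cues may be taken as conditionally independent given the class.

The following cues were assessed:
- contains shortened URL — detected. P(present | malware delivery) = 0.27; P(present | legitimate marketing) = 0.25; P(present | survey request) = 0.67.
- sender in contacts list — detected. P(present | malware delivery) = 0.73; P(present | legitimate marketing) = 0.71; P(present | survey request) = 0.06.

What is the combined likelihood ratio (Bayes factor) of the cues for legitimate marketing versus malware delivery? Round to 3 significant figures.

0.901

Joint likelihood of the cue pattern under each hypothesis:
  legitimate marketing: 0.25 × 0.71 = 0.1775
  malware delivery: 0.27 × 0.73 = 0.1971
Bayes factor = 0.1775 / 0.1971 ≈ 0.901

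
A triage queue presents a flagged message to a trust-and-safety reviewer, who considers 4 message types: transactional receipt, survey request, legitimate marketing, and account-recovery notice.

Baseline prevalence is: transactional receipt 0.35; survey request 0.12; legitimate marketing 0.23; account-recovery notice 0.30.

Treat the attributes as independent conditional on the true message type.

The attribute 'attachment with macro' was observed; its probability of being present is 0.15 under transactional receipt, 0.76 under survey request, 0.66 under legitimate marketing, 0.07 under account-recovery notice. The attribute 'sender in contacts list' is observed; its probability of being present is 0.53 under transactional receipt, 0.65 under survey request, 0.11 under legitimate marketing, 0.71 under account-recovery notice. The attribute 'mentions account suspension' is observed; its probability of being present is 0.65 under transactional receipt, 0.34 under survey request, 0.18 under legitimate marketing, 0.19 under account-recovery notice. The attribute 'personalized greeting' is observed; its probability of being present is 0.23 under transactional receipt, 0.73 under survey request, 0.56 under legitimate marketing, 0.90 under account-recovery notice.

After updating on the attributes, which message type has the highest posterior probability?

For each hypothesis, the unnormalized posterior weight is prior × product of the attribute likelihoods:
  transactional receipt: 0.35 × 0.15 × 0.53 × 0.65 × 0.23 = 0.0041598
  survey request: 0.12 × 0.76 × 0.65 × 0.34 × 0.73 = 0.014713
  legitimate marketing: 0.23 × 0.66 × 0.11 × 0.18 × 0.56 = 0.0016832
  account-recovery notice: 0.30 × 0.07 × 0.71 × 0.19 × 0.90 = 0.0025496
The unnormalized weights sum to 0.023106.
P(transactional receipt | evidence) ≈ 0.0041598 / 0.023106 ≈ 0.180
P(survey request | evidence) ≈ 0.014713 / 0.023106 ≈ 0.637
P(legitimate marketing | evidence) ≈ 0.0016832 / 0.023106 ≈ 0.073
P(account-recovery notice | evidence) ≈ 0.0025496 / 0.023106 ≈ 0.110
The largest is 0.637, so survey request is most probable.

survey request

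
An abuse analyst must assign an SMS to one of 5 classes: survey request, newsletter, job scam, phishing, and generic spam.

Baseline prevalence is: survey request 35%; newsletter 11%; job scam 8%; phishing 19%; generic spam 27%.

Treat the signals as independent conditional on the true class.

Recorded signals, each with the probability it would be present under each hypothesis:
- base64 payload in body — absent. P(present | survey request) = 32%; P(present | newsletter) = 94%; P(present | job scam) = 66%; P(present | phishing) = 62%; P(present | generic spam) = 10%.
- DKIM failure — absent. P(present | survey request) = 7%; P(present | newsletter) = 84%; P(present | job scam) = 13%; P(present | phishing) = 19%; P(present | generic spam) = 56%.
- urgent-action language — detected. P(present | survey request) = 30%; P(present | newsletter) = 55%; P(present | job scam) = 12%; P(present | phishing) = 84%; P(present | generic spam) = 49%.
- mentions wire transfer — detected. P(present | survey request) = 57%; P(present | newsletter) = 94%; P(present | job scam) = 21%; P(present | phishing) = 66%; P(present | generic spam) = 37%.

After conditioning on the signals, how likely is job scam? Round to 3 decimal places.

0.007

For each hypothesis, the unnormalized posterior weight is prior × product of the signal likelihoods (using 1 − P(present | H) for each absent signal):
  survey request: 0.35 × (1 − 0.32) × (1 − 0.07) × 0.30 × 0.57 = 0.037849
  newsletter: 0.11 × (1 − 0.94) × (1 − 0.84) × 0.55 × 0.94 = 0.00054595
  job scam: 0.08 × (1 − 0.66) × (1 − 0.13) × 0.12 × 0.21 = 0.00059633
  phishing: 0.19 × (1 − 0.62) × (1 − 0.19) × 0.84 × 0.66 = 0.032422
  generic spam: 0.27 × (1 − 0.10) × (1 − 0.56) × 0.49 × 0.37 = 0.019385
Marginal likelihood of the evidence = 0.090798.
P(job scam | evidence) = 0.00059633 / 0.090798 ≈ 0.007.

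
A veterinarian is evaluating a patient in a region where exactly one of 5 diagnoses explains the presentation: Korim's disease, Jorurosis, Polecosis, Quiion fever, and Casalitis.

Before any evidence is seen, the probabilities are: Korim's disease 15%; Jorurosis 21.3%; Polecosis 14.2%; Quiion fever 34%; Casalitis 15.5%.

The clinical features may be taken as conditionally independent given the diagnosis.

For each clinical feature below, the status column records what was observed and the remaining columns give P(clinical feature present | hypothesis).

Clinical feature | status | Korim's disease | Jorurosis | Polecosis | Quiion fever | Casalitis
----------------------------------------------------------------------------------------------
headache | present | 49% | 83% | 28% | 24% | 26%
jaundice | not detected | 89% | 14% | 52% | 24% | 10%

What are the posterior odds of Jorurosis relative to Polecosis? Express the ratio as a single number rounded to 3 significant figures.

The normalizing constant cancels in an odds ratio, so compute prior × likelihood for the two hypotheses only (using 1 − P(present | H) for each absent clinical feature):
  Jorurosis: 0.213 × 0.83 × (1 − 0.14) = 0.15204
  Polecosis: 0.142 × 0.28 × (1 − 0.52) = 0.019085
Odds(Jorurosis : Polecosis) = 0.15204 / 0.019085 ≈ 7.97.

7.97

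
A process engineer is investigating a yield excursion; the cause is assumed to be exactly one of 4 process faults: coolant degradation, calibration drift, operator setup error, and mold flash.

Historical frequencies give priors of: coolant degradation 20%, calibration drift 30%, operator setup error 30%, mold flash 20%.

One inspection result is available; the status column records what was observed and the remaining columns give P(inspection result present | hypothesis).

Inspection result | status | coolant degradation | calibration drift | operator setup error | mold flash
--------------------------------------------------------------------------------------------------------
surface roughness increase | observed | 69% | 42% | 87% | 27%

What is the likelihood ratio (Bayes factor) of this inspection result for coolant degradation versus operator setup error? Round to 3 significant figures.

0.793

Likelihood of this inspection result under each hypothesis:
  coolant degradation: 0.69
  operator setup error: 0.87
Bayes factor = 0.69 / 0.87 ≈ 0.793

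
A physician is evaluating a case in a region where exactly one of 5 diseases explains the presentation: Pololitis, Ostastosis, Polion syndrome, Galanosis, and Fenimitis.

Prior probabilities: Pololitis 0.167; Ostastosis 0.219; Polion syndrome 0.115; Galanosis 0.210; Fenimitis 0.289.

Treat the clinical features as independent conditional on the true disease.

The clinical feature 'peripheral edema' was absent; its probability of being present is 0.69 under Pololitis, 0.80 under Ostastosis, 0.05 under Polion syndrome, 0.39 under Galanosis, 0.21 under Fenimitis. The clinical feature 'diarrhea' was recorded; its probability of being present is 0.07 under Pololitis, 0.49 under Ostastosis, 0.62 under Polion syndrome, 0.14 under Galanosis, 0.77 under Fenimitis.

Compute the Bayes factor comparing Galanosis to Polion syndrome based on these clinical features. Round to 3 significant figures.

0.145

Take the product of per-clinical feature likelihoods under each hypothesis (using 1 − P(present | H) for each absent clinical feature), then divide.
  Galanosis: (1 − 0.39) × 0.14 = 0.0854
  Polion syndrome: (1 − 0.05) × 0.62 = 0.589
Bayes factor = 0.0854 / 0.589 ≈ 0.145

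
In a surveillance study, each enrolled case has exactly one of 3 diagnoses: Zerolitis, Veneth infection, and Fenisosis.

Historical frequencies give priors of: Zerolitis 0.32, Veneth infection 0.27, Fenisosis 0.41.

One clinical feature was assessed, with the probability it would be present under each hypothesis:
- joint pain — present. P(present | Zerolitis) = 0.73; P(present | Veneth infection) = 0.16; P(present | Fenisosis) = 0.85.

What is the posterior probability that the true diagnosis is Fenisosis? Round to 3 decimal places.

0.557

Multiply each prior by the likelihood of the clinical feature:
  Zerolitis: 0.32 × 0.73 = 0.2336
  Veneth infection: 0.27 × 0.16 = 0.0432
  Fenisosis: 0.41 × 0.85 = 0.3485
The unnormalized weights sum to 0.6253.
P(Fenisosis | evidence) = 0.3485 / 0.6253 ≈ 0.557.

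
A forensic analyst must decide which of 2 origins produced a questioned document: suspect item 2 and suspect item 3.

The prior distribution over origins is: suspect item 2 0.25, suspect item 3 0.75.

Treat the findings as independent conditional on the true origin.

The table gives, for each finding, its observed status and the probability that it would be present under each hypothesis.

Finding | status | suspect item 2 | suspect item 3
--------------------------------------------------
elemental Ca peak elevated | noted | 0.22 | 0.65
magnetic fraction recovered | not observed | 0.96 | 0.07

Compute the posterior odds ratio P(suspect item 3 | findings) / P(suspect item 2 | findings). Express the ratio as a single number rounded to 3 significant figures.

Unnormalized posterior weight (prior times the finding likelihoods) for each of the two hypotheses (using 1 − P(present | H) for each absent finding):
  suspect item 3: 0.75 × 0.65 × (1 − 0.07) = 0.45338
  suspect item 2: 0.25 × 0.22 × (1 − 0.96) = 0.0022
Posterior odds = 0.45338 / 0.0022 ≈ 206.

206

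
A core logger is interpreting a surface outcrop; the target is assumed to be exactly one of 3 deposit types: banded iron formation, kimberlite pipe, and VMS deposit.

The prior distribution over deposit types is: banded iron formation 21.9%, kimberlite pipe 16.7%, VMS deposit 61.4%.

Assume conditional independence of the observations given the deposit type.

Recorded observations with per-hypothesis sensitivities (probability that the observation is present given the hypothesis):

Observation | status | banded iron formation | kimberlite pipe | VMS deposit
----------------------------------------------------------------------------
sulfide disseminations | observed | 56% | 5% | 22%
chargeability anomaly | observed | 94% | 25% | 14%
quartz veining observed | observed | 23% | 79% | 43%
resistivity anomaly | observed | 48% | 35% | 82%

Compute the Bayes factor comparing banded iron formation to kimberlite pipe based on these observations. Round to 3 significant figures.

Take the product of per-observation likelihoods under each hypothesis, then divide.
  banded iron formation: 0.56 × 0.94 × 0.23 × 0.48 = 0.058115
  kimberlite pipe: 0.05 × 0.25 × 0.79 × 0.35 = 0.0034563
Bayes factor = 0.058115 / 0.0034563 ≈ 16.8

16.8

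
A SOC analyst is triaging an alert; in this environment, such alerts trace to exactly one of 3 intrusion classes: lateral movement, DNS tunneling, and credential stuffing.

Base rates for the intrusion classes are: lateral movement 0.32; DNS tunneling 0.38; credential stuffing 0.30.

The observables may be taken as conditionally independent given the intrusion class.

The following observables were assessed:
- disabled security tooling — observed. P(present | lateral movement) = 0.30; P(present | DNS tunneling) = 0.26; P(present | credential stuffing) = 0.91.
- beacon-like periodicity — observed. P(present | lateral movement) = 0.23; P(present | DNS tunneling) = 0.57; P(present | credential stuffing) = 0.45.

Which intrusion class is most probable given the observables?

By Bayes' rule with conditional independence, the unnormalized weight for each hypothesis is prior × ∏ likelihoods:
  lateral movement: 0.32 × 0.30 × 0.23 = 0.02208
  DNS tunneling: 0.38 × 0.26 × 0.57 = 0.056316
  credential stuffing: 0.30 × 0.91 × 0.45 = 0.12285
The unnormalized weights sum to 0.20125.
P(lateral movement | evidence) ≈ 0.02208 / 0.20125 ≈ 0.110
P(DNS tunneling | evidence) ≈ 0.056316 / 0.20125 ≈ 0.280
P(credential stuffing | evidence) ≈ 0.12285 / 0.20125 ≈ 0.610
The largest is 0.610, so credential stuffing is most probable.

credential stuffing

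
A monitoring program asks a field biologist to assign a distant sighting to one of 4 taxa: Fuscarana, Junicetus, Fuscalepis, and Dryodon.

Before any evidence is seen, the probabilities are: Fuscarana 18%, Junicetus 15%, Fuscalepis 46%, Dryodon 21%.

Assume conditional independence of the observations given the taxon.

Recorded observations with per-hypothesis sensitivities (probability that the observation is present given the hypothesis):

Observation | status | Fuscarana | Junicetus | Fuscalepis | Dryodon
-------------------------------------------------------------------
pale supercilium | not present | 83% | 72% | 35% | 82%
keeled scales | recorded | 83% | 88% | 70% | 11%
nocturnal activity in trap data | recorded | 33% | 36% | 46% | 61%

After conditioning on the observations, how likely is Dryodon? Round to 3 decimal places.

0.021

Multiply each prior by the joint likelihood of the evidence pattern (using 1 − P(present | H) for each absent observation):
  Fuscarana: 0.18 × (1 − 0.83) × 0.83 × 0.33 = 0.0083813
  Junicetus: 0.15 × (1 − 0.72) × 0.88 × 0.36 = 0.013306
  Fuscalepis: 0.46 × (1 − 0.35) × 0.70 × 0.46 = 0.096278
  Dryodon: 0.21 × (1 − 0.82) × 0.11 × 0.61 = 0.0025364
Normalizing constant Z = 0.0083813 + 0.013306 + 0.096278 + 0.0025364 = 0.1205.
P(Dryodon | evidence) = 0.0025364 / 0.1205 ≈ 0.021.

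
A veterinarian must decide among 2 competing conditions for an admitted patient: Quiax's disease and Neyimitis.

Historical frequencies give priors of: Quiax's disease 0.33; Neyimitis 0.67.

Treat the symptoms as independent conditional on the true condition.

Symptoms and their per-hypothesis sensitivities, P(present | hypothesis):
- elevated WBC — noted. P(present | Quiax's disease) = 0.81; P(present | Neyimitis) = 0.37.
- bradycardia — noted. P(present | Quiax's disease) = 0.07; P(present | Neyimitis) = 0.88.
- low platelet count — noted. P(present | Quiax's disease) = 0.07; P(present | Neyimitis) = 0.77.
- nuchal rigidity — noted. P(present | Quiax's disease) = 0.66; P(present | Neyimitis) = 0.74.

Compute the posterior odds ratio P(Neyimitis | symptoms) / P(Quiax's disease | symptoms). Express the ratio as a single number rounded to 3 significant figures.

144

Unnormalized posterior weight (prior times the symptom likelihoods) for each of the two hypotheses:
  Neyimitis: 0.67 × 0.37 × 0.88 × 0.77 × 0.74 = 0.1243
  Quiax's disease: 0.33 × 0.81 × 0.07 × 0.07 × 0.66 = 0.00086445
Posterior odds = 0.1243 / 0.00086445 ≈ 144.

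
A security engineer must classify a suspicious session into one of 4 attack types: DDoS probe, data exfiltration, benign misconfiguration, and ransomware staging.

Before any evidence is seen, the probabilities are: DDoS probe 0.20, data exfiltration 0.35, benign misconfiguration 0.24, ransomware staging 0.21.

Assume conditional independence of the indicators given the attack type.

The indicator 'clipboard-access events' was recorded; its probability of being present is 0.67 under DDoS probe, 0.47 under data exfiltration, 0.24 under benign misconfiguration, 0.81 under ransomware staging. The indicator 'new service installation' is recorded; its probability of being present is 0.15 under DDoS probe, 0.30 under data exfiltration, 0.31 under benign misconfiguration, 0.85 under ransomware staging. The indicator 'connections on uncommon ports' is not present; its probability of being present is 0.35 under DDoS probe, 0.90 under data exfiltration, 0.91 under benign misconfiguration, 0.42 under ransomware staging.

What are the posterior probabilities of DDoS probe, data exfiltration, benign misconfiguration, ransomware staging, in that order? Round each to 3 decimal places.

For each hypothesis, the unnormalized posterior weight is prior × product of the indicator likelihoods (using 1 − P(present | H) for each absent indicator):
  DDoS probe: 0.20 × 0.67 × 0.15 × (1 − 0.35) = 0.013065
  data exfiltration: 0.35 × 0.47 × 0.30 × (1 − 0.90) = 0.004935
  benign misconfiguration: 0.24 × 0.24 × 0.31 × (1 − 0.91) = 0.001607
  ransomware staging: 0.21 × 0.81 × 0.85 × (1 − 0.42) = 0.083859
Marginal likelihood of the evidence = 0.10347.
P(DDoS probe | evidence) = 0.013065 / 0.10347 ≈ 0.126
P(data exfiltration | evidence) = 0.004935 / 0.10347 ≈ 0.048
P(benign misconfiguration | evidence) = 0.001607 / 0.10347 ≈ 0.016
P(ransomware staging | evidence) = 0.083859 / 0.10347 ≈ 0.810

0.126, 0.048, 0.016, 0.810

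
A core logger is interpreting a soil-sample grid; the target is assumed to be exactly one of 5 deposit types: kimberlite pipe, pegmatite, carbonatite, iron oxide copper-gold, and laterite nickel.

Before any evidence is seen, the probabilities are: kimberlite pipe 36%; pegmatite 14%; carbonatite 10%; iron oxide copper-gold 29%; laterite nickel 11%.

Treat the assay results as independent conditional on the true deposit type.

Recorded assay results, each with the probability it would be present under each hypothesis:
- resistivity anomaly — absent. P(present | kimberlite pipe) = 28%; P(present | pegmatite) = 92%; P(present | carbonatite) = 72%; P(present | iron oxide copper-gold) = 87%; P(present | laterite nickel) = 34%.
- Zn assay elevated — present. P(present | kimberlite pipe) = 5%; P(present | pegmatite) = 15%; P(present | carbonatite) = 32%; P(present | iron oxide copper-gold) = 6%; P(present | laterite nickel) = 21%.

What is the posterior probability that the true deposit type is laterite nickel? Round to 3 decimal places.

For each hypothesis, the unnormalized posterior weight is prior × product of the assay result likelihoods (using 1 − P(present | H) for each absent assay result):
  kimberlite pipe: 0.36 × (1 − 0.28) × 0.05 = 0.01296
  pegmatite: 0.14 × (1 − 0.92) × 0.15 = 0.00168
  carbonatite: 0.10 × (1 − 0.72) × 0.32 = 0.00896
  iron oxide copper-gold: 0.29 × (1 − 0.87) × 0.06 = 0.002262
  laterite nickel: 0.11 × (1 − 0.34) × 0.21 = 0.015246
Marginal likelihood of the evidence = 0.041108.
P(laterite nickel | evidence) = 0.015246 / 0.041108 ≈ 0.371.

0.371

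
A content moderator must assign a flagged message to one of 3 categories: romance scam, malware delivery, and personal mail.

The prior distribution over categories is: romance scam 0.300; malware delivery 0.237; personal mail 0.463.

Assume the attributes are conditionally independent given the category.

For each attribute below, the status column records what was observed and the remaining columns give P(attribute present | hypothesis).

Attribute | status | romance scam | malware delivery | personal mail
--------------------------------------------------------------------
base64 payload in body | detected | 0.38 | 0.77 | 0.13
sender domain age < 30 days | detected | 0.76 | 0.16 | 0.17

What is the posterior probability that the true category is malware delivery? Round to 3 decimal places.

0.232

By Bayes' rule with conditional independence, the unnormalized weight for each hypothesis is prior × ∏ likelihoods:
  romance scam: 0.300 × 0.38 × 0.76 = 0.08664
  malware delivery: 0.237 × 0.77 × 0.16 = 0.029198
  personal mail: 0.463 × 0.13 × 0.17 = 0.010232
Marginal likelihood of the evidence = 0.12607.
P(malware delivery | evidence) = 0.029198 / 0.12607 ≈ 0.232.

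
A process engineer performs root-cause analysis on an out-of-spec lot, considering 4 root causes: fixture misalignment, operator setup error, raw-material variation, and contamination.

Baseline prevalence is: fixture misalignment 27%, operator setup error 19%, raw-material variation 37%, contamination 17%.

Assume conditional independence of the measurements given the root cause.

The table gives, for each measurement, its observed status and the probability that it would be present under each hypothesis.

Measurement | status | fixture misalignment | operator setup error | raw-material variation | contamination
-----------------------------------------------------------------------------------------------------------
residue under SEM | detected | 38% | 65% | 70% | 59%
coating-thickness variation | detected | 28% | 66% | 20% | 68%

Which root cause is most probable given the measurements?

By Bayes' rule with conditional independence, the unnormalized weight for each hypothesis is prior × ∏ likelihoods:
  fixture misalignment: 0.27 × 0.38 × 0.28 = 0.028728
  operator setup error: 0.19 × 0.65 × 0.66 = 0.08151
  raw-material variation: 0.37 × 0.70 × 0.20 = 0.0518
  contamination: 0.17 × 0.59 × 0.68 = 0.068204
Marginal likelihood of the evidence = 0.23024.
P(fixture misalignment | evidence) ≈ 0.028728 / 0.23024 ≈ 0.125
P(operator setup error | evidence) ≈ 0.08151 / 0.23024 ≈ 0.354
P(raw-material variation | evidence) ≈ 0.0518 / 0.23024 ≈ 0.225
P(contamination | evidence) ≈ 0.068204 / 0.23024 ≈ 0.296
The largest is 0.354, so operator setup error is most probable.

operator setup error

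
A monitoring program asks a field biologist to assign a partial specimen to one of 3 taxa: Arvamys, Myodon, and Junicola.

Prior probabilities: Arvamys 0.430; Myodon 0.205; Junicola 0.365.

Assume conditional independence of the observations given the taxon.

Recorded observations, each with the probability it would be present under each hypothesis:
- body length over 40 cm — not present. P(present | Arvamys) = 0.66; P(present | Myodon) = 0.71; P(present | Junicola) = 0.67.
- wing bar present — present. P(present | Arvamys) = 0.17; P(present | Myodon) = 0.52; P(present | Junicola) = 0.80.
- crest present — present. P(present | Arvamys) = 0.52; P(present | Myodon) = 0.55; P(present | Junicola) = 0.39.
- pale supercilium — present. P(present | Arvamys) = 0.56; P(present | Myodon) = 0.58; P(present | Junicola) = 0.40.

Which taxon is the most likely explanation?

Junicola

By Bayes' rule with conditional independence, the unnormalized weight for each hypothesis is prior × ∏ likelihoods (using 1 − P(present | H) for each absent observation):
  Arvamys: 0.430 × (1 − 0.66) × 0.17 × 0.52 × 0.56 = 0.0072375
  Myodon: 0.205 × (1 − 0.71) × 0.52 × 0.55 × 0.58 = 0.0098616
  Junicola: 0.365 × (1 − 0.67) × 0.80 × 0.39 × 0.40 = 0.015032
The unnormalized weights sum to 0.032131.
P(Arvamys | evidence) ≈ 0.0072375 / 0.032131 ≈ 0.225
P(Myodon | evidence) ≈ 0.0098616 / 0.032131 ≈ 0.307
P(Junicola | evidence) ≈ 0.015032 / 0.032131 ≈ 0.468
The largest is 0.468, so Junicola is most probable.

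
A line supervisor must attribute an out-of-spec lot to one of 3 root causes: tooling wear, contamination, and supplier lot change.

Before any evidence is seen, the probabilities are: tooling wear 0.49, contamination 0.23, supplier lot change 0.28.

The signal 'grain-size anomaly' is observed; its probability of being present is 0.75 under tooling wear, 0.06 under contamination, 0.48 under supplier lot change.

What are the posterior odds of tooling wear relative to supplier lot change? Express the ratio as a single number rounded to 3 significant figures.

Posterior odds equal prior odds times the likelihood ratio; only the two competing hypotheses matter.
  tooling wear: 0.49 × 0.75 = 0.3675
  supplier lot change: 0.28 × 0.48 = 0.1344
Posterior odds = 0.3675 / 0.1344 ≈ 2.73.

2.73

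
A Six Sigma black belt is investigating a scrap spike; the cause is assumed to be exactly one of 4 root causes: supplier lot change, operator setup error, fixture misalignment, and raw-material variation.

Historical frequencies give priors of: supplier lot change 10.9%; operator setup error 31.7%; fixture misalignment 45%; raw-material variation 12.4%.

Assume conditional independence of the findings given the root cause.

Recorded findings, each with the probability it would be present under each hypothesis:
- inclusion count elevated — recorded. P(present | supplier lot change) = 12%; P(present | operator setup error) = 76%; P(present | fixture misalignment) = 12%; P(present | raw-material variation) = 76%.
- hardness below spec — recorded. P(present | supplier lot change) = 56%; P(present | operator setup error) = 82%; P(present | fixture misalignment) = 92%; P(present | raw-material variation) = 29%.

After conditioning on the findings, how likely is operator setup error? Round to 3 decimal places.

For each hypothesis, the unnormalized posterior weight is prior × product of the finding likelihoods:
  supplier lot change: 0.109 × 0.12 × 0.56 = 0.0073248
  operator setup error: 0.317 × 0.76 × 0.82 = 0.19755
  fixture misalignment: 0.450 × 0.12 × 0.92 = 0.04968
  raw-material variation: 0.124 × 0.76 × 0.29 = 0.02733
The unnormalized weights sum to 0.28189.
P(operator setup error | evidence) = 0.19755 / 0.28189 ≈ 0.701.

0.701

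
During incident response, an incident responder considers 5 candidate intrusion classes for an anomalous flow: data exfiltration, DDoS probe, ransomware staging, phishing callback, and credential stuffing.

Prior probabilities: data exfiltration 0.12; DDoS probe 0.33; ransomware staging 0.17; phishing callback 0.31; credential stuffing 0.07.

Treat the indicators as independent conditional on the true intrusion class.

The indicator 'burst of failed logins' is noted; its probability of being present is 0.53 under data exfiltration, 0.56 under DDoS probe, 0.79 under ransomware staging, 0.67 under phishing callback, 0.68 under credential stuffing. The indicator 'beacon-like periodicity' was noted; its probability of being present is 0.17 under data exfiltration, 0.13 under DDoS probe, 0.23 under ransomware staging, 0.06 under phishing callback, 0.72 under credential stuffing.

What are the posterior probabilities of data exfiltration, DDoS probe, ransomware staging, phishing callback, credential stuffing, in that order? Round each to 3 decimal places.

Multiply each prior by the joint likelihood of the indicator pattern:
  data exfiltration: 0.12 × 0.53 × 0.17 = 0.010812
  DDoS probe: 0.33 × 0.56 × 0.13 = 0.024024
  ransomware staging: 0.17 × 0.79 × 0.23 = 0.030889
  phishing callback: 0.31 × 0.67 × 0.06 = 0.012462
  credential stuffing: 0.07 × 0.68 × 0.72 = 0.034272
Marginal likelihood of the evidence = 0.11246.
P(data exfiltration | evidence) = 0.010812 / 0.11246 ≈ 0.096
P(DDoS probe | evidence) = 0.024024 / 0.11246 ≈ 0.214
P(ransomware staging | evidence) = 0.030889 / 0.11246 ≈ 0.275
P(phishing callback | evidence) = 0.012462 / 0.11246 ≈ 0.111
P(credential stuffing | evidence) = 0.034272 / 0.11246 ≈ 0.305

0.096, 0.214, 0.275, 0.111, 0.305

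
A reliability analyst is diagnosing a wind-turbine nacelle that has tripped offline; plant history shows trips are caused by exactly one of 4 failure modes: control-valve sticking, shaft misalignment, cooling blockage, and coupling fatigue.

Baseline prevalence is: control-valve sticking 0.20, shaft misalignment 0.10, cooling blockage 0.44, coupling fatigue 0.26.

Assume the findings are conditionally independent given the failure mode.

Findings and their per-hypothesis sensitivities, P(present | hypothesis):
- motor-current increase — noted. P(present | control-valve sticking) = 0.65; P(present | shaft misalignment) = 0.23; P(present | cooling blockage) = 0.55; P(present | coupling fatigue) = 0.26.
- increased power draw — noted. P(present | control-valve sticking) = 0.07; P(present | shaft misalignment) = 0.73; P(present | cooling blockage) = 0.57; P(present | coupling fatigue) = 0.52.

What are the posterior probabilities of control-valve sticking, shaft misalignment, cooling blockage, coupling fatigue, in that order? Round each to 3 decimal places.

0.046, 0.084, 0.693, 0.177

For each hypothesis, the unnormalized posterior weight is prior × product of the finding likelihoods:
  control-valve sticking: 0.20 × 0.65 × 0.07 = 0.0091
  shaft misalignment: 0.10 × 0.23 × 0.73 = 0.01679
  cooling blockage: 0.44 × 0.55 × 0.57 = 0.13794
  coupling fatigue: 0.26 × 0.26 × 0.52 = 0.035152
Marginal likelihood of the evidence = 0.19898.
P(control-valve sticking | evidence) = 0.0091 / 0.19898 ≈ 0.046
P(shaft misalignment | evidence) = 0.01679 / 0.19898 ≈ 0.084
P(cooling blockage | evidence) = 0.13794 / 0.19898 ≈ 0.693
P(coupling fatigue | evidence) = 0.035152 / 0.19898 ≈ 0.177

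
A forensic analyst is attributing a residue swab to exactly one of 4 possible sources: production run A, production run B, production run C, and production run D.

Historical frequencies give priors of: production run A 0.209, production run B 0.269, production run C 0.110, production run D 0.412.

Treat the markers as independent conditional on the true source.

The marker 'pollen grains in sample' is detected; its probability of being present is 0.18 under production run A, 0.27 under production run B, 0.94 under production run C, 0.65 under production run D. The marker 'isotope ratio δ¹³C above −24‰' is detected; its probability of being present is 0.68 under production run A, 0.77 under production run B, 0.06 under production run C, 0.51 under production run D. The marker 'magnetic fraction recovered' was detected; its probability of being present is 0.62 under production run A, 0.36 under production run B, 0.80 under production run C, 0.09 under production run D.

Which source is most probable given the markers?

production run B

Multiply each prior by the joint likelihood of the marker pattern:
  production run A: 0.209 × 0.18 × 0.68 × 0.62 = 0.015861
  production run B: 0.269 × 0.27 × 0.77 × 0.36 = 0.020133
  production run C: 0.110 × 0.94 × 0.06 × 0.80 = 0.0049632
  production run D: 0.412 × 0.65 × 0.51 × 0.09 = 0.012292
Normalizing constant Z = 0.015861 + 0.020133 + 0.0049632 + 0.012292 = 0.053249.
P(production run A | evidence) ≈ 0.015861 / 0.053249 ≈ 0.298
P(production run B | evidence) ≈ 0.020133 / 0.053249 ≈ 0.378
P(production run C | evidence) ≈ 0.0049632 / 0.053249 ≈ 0.093
P(production run D | evidence) ≈ 0.012292 / 0.053249 ≈ 0.231
The largest is 0.378, so production run B is most probable.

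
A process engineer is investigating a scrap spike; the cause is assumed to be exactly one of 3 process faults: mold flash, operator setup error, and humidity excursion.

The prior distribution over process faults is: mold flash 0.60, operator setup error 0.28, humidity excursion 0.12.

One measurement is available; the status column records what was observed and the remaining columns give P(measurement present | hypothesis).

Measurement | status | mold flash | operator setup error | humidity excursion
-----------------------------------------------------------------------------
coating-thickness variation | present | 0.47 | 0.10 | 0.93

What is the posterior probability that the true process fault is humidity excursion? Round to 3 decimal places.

0.265

By Bayes' rule, the unnormalized weight for each hypothesis is prior × likelihood:
  mold flash: 0.60 × 0.47 = 0.282
  operator setup error: 0.28 × 0.10 = 0.028
  humidity excursion: 0.12 × 0.93 = 0.1116
Normalizing constant Z = 0.282 + 0.028 + 0.1116 = 0.4216.
P(humidity excursion | evidence) = 0.1116 / 0.4216 ≈ 0.265.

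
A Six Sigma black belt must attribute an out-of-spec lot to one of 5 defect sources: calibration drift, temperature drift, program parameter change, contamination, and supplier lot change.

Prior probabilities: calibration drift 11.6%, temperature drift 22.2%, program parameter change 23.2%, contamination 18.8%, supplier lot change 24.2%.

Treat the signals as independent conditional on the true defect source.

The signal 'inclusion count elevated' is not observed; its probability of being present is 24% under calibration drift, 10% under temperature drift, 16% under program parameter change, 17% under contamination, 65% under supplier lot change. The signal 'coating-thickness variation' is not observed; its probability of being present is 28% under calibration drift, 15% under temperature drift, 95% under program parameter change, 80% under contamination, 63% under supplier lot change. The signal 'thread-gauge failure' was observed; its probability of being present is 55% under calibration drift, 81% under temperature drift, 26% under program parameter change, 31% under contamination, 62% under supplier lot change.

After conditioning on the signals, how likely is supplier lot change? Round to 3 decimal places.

For each hypothesis, the unnormalized posterior weight is prior × product of the signal likelihoods (using 1 − P(present | H) for each absent signal):
  calibration drift: 0.116 × (1 − 0.24) × (1 − 0.28) × 0.55 = 0.034911
  temperature drift: 0.222 × (1 − 0.10) × (1 − 0.15) × 0.81 = 0.13756
  program parameter change: 0.232 × (1 − 0.16) × (1 − 0.95) × 0.26 = 0.0025334
  contamination: 0.188 × (1 − 0.17) × (1 − 0.80) × 0.31 = 0.0096745
  supplier lot change: 0.242 × (1 − 0.65) × (1 − 0.63) × 0.62 = 0.01943
Marginal likelihood of the evidence = 0.20411.
P(supplier lot change | evidence) = 0.01943 / 0.20411 ≈ 0.095.

0.095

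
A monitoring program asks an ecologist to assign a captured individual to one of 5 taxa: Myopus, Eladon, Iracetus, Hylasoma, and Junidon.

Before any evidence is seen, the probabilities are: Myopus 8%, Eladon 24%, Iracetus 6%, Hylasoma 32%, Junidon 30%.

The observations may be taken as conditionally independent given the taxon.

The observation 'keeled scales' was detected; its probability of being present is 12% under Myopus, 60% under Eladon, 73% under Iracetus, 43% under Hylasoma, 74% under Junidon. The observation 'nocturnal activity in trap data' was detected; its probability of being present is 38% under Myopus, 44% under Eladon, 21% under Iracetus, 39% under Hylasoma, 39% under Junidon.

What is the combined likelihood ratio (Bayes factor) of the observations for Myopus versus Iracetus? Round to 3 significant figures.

Take the product of per-observation likelihoods under each hypothesis, then divide.
  Myopus: 0.12 × 0.38 = 0.0456
  Iracetus: 0.73 × 0.21 = 0.1533
Bayes factor = 0.0456 / 0.1533 ≈ 0.297

0.297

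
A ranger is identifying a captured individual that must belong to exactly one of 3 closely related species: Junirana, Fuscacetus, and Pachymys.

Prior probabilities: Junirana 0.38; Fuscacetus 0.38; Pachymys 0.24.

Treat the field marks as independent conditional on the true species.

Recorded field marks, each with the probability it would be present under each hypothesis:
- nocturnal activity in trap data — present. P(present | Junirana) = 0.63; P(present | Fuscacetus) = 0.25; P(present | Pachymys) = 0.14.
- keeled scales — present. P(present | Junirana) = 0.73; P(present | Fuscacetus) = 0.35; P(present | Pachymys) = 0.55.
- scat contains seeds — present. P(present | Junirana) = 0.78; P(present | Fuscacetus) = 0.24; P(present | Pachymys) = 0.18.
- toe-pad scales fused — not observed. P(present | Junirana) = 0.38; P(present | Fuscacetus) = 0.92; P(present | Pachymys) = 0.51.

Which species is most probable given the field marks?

By Bayes' rule with conditional independence, the unnormalized weight for each hypothesis is prior × ∏ likelihoods (using 1 − P(present | H) for each absent field mark):
  Junirana: 0.38 × 0.63 × 0.73 × 0.78 × (1 − 0.38) = 0.084515
  Fuscacetus: 0.38 × 0.25 × 0.35 × 0.24 × (1 − 0.92) = 0.0006384
  Pachymys: 0.24 × 0.14 × 0.55 × 0.18 × (1 − 0.51) = 0.0016299
Normalizing constant Z = 0.084515 + 0.0006384 + 0.0016299 = 0.086783.
P(Junirana | evidence) ≈ 0.084515 / 0.086783 ≈ 0.974
P(Fuscacetus | evidence) ≈ 0.0006384 / 0.086783 ≈ 0.007
P(Pachymys | evidence) ≈ 0.0016299 / 0.086783 ≈ 0.019
The largest is 0.974, so Junirana is most probable.

Junirana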